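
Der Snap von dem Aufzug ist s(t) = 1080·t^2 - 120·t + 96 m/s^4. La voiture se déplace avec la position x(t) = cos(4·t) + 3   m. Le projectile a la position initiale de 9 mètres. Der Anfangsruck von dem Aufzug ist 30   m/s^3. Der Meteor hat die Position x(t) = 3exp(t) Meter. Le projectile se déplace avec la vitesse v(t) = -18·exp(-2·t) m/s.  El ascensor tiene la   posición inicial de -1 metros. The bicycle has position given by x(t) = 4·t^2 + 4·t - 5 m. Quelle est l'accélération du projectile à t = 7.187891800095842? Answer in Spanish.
Partiendo de la velocidad v(t) = -18·exp(-2·t), tomamos 1 derivada. Tomando d/dt de v(t), encontramos a(t) = 36·exp(-2·t). Tenemos la aceleración a(t) = 36·exp(-2·t). Sustituyendo t = 7.187891800095842: a(7.187891800095842) = 0.0000205579123539902.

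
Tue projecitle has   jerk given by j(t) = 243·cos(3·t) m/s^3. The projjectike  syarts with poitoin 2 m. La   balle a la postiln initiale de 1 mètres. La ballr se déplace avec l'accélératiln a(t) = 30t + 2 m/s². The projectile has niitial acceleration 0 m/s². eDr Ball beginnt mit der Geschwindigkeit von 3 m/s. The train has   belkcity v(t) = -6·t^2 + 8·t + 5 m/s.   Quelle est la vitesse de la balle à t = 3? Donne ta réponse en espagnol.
Debemos encontrar la antiderivada de nuestra ecuación de la aceleración a(t) = 30·t + 2 1 vez. La integral de la aceleración es la velocidad. Usando v(0) = 3, obtenemos v(t) = 15·t^2 + 2·t + 3. De la ecuación de la velocidad v(t) = 15·t^2 + 2·t + 3, sustituimos t = 3 para obtener v = 144.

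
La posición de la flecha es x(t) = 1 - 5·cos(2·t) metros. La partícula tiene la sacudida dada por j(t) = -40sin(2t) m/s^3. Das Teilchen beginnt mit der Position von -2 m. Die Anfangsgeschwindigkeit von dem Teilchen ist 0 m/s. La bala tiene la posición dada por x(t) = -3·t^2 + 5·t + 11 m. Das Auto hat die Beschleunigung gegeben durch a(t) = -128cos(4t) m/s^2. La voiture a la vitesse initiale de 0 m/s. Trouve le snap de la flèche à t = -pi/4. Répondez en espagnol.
Debemos derivar nuestra ecuación de la posición x(t) = 1 - 5·cos(2·t) 4 veces. Derivando la posición, obtenemos la velocidad: v(t) = 10·sin(2·t). Derivando la velocidad, obtenemos la aceleración: a(t) = 20·cos(2·t). Derivando la aceleración, obtenemos la sacudida: j(t) = -40·sin(2·t). Tomando d/dt de j(t), encontramos s(t) = -80·cos(2·t). Tenemos el snap s(t) = -80·cos(2·t). Sustituyendo t = -pi/4: s(-pi/4) = 0.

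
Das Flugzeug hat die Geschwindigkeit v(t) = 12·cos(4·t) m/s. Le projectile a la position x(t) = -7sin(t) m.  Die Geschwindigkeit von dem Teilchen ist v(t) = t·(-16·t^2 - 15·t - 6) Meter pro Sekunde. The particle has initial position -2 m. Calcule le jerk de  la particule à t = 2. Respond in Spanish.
Para resolver esto, necesitamos tomar 2 derivadas de nuestra ecuación de la velocidad v(t) = t·(-16·t^2 - 15·t - 6). Derivando la velocidad, obtenemos la aceleración: a(t) = -16·t^2 + t·(-32·t - 15) - 15·t - 6. Derivando la aceleración, obtenemos la sacudida: j(t) = -96·t - 30. Usando j(t) = -96·t - 30 y sustituyendo t = 2, encontramos j = -222.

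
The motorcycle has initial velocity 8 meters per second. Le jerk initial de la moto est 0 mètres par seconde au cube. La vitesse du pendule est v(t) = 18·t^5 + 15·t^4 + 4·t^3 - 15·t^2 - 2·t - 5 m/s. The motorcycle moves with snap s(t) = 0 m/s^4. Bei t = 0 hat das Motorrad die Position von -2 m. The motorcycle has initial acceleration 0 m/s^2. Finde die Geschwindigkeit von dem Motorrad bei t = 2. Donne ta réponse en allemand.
Wir müssen unsere Gleichung für den Snap s(t) = 0 3-mal integrieren. Die Stammfunktion von dem Snap, mit j(0) = 0, ergibt den Ruck: j(t) = 0. Das Integral von dem Ruck, mit a(0) = 0, ergibt die Beschleunigung: a(t) = 0. Das Integral von der Beschleunigung, mit v(0) = 8, ergibt die Geschwindigkeit: v(t) = 8. Aus der Gleichung für die Geschwindigkeit v(t) = 8, setzen wir t = 2 ein und erhalten v = 8.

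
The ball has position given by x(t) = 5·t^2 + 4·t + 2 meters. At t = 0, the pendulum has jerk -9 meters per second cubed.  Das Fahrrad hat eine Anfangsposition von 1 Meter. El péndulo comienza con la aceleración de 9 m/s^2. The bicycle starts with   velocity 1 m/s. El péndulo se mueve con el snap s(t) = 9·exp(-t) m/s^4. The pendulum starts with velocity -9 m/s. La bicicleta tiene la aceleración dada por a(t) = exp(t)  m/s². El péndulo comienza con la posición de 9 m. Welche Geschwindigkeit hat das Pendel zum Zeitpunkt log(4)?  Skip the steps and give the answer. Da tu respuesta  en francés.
À t = log(4), v = -9/4.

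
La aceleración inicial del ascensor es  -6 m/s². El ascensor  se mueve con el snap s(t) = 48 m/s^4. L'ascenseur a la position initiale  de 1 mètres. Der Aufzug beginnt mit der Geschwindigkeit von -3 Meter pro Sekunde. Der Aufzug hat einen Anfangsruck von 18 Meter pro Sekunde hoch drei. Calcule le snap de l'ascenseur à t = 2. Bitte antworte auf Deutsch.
Wir haben den Snap s(t) = 48. Durch Einsetzen von t = 2: s(2) = 48.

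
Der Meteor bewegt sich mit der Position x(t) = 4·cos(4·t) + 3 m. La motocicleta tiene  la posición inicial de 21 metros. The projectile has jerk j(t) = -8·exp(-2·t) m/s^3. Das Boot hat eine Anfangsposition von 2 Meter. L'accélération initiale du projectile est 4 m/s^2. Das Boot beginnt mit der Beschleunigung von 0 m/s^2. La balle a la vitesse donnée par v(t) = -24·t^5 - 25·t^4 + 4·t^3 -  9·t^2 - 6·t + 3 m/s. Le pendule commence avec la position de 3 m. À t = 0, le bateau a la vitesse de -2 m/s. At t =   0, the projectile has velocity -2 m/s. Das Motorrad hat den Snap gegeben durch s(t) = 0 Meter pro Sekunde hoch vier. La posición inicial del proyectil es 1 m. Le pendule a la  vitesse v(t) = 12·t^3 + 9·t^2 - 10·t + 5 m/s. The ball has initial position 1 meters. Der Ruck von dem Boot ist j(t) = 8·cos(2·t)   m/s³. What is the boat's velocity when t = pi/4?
Starting from jerk j(t) = 8·cos(2·t), we take 2 antiderivatives. Finding the antiderivative of j(t) and using a(0) = 0: a(t) = 4·sin(2·t). Finding the antiderivative of a(t) and using v(0) = -2: v(t) = -2·cos(2·t). Using v(t) = -2·cos(2·t) and substituting t = pi/4, we find v = 0.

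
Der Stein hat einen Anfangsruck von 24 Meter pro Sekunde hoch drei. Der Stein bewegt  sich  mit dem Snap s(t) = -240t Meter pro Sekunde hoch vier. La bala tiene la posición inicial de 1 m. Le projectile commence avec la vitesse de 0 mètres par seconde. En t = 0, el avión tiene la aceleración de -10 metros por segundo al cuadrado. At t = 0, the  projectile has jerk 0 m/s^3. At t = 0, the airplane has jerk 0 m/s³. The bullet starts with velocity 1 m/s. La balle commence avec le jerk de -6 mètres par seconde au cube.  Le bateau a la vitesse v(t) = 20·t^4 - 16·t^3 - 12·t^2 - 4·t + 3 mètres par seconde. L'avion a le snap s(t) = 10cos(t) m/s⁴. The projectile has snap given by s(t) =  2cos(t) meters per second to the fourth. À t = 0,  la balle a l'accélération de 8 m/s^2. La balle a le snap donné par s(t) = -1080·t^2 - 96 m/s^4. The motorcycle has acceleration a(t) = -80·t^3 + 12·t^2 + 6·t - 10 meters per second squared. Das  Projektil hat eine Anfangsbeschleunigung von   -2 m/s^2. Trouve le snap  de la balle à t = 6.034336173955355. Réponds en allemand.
Aus der Gleichung für den Snap s(t) = -1080·t^2 - 96, setzen wir t = 6.034336173955355 ein und erhalten s = -39422.2701051306.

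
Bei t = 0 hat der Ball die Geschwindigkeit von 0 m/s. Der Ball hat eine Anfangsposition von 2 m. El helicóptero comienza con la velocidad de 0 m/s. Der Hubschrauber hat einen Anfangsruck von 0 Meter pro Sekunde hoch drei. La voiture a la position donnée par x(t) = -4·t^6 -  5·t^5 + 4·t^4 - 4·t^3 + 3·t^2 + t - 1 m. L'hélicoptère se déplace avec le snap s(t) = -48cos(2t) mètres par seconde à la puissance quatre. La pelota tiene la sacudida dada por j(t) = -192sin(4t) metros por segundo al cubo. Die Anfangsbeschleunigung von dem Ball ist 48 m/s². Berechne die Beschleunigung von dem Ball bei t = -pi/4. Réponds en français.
Nous devons intégrer notre équation du jerk j(t) = -192·sin(4·t) 1 fois. En prenant ∫j(t)dt et en appliquant a(0) = 48, nous trouvons a(t) = 48·cos(4·t). De l'équation de l'accélération a(t) = 48·cos(4·t), nous substituons t = -pi/4 pour obtenir a = -48.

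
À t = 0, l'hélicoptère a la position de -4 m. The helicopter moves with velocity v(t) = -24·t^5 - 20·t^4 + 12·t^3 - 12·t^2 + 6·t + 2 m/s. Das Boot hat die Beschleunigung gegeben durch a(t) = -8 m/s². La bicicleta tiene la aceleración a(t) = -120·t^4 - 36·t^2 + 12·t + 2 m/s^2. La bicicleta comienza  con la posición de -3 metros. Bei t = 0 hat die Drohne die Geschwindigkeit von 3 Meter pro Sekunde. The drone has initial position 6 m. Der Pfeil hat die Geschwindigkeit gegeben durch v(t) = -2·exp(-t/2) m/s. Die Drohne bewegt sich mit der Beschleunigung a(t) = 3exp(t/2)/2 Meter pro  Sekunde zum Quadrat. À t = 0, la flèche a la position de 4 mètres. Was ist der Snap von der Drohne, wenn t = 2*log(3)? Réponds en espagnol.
Para resolver esto, necesitamos tomar 2 derivadas de nuestra ecuación de la aceleración a(t) = 3·exp(t/2)/2. Tomando d/dt de a(t), encontramos j(t) = 3·exp(t/2)/4. La derivada de la sacudida da el snap: s(t) = 3·exp(t/2)/8. Tenemos el snap s(t) = 3·exp(t/2)/8. Sustituyendo t = 2*log(3): s(2*log(3)) = 9/8.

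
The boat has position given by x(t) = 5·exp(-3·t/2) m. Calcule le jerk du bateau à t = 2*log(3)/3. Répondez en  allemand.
Ausgehend von der Position x(t) = 5·exp(-3·t/2), nehmen wir 3 Ableitungen. Mit d/dt von x(t) finden wir v(t) = -15·exp(-3·t/2)/2. Mit d/dt von v(t) finden wir a(t) = 45·exp(-3·t/2)/4. Durch Ableiten von der Beschleunigung erhalten wir den Ruck: j(t) = -135·exp(-3·t/2)/8. Wir haben den Ruck j(t) = -135·exp(-3·t/2)/8. Durch Einsetzen von t = 2*log(3)/3: j(2*log(3)/3) = -45/8.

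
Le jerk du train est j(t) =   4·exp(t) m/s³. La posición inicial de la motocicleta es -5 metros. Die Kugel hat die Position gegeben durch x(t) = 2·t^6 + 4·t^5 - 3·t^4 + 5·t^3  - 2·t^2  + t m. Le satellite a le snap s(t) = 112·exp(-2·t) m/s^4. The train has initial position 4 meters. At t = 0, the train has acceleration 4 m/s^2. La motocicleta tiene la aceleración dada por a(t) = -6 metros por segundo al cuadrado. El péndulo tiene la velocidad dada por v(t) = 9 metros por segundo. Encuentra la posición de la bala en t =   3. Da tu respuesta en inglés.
We have position x(t) = 2·t^6 + 4·t^5 - 3·t^4 + 5·t^3 - 2·t^2 + t. Substituting t = 3: x(3) = 2307.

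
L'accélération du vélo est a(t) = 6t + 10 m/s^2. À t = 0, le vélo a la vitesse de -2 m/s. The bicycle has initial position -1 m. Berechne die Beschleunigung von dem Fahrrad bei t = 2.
Wir haben die Beschleunigung a(t) = 6·t + 10. Durch Einsetzen von t = 2: a(2) = 22.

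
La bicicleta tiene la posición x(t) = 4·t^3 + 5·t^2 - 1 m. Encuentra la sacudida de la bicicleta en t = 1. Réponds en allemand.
Um dies zu lösen, müssen wir 3 Ableitungen unserer Gleichung für die Position x(t) = 4·t^3 + 5·t^2 - 1 nehmen. Die Ableitung von der Position ergibt die Geschwindigkeit: v(t) = 12·t^2 + 10·t. Mit d/dt von v(t) finden wir a(t) = 24·t + 10. Die Ableitung von der Beschleunigung ergibt den Ruck: j(t) = 24. Wir haben den Ruck j(t) = 24. Durch Einsetzen von t = 1: j(1) = 24.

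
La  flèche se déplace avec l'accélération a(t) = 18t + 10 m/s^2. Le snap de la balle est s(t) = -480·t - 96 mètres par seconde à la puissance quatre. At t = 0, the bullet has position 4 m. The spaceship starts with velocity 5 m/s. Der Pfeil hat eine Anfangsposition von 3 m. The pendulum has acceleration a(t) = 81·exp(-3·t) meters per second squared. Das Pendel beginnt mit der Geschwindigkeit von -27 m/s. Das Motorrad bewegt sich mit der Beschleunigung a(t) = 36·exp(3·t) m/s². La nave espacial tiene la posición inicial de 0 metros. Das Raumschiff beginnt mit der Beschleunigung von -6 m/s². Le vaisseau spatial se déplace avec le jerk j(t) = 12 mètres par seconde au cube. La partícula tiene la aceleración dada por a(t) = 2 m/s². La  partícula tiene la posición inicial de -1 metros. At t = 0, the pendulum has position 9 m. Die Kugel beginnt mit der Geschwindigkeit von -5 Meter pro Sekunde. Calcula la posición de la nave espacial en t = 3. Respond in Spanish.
Necesitamos integrar nuestra ecuación de la sacudida j(t) = 12 3 veces. Tomando ∫j(t)dt y aplicando a(0) = -6, encontramos a(t) = 12·t - 6. Tomando ∫a(t)dt y aplicando v(0) = 5, encontramos v(t) = 6·t^2 - 6·t + 5. La integral de la velocidad, con x(0) = 0, da la posición: x(t) = 2·t^3 - 3·t^2 + 5·t. Tenemos la posición x(t) = 2·t^3 - 3·t^2 + 5·t. Sustituyendo t = 3: x(3) = 42.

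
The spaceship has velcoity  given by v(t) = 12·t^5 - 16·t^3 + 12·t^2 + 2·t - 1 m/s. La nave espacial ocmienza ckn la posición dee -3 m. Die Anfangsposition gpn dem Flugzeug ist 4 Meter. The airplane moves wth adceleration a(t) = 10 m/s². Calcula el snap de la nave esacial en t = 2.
Partiendo de la velocidad v(t) = 12·t^5 - 16·t^3 + 12·t^2 + 2·t - 1, tomamos 3 derivadas. Derivando la velocidad, obtenemos la aceleración: a(t) = 60·t^4 - 48·t^2 + 24·t + 2. Tomando d/dt de a(t), encontramos j(t) = 240·t^3 - 96·t + 24. Derivando la sacudida, obtenemos el snap: s(t) = 720·t^2 - 96. De la ecuación del snap s(t) = 720·t^2 - 96, sustituimos t = 2 para obtener s = 2784.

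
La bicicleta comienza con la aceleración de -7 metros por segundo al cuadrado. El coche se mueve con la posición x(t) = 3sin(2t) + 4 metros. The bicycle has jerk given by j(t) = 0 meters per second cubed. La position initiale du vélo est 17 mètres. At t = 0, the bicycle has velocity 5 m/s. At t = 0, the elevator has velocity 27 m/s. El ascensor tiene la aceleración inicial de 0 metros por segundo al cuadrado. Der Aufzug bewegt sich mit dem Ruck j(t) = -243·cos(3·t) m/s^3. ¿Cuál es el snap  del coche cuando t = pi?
Debemos derivar nuestra ecuación de la posición x(t) = 3·sin(2·t) + 4 4 veces. Derivando la posición, obtenemos la velocidad: v(t) = 6·cos(2·t). La derivada de la velocidad da la aceleración: a(t) = -12·sin(2·t). Tomando d/dt de a(t), encontramos j(t) = -24·cos(2·t). La derivada de la sacudida da el snap: s(t) = 48·sin(2·t). De la ecuación del snap s(t) = 48·sin(2·t), sustituimos t = pi para obtener s = 0.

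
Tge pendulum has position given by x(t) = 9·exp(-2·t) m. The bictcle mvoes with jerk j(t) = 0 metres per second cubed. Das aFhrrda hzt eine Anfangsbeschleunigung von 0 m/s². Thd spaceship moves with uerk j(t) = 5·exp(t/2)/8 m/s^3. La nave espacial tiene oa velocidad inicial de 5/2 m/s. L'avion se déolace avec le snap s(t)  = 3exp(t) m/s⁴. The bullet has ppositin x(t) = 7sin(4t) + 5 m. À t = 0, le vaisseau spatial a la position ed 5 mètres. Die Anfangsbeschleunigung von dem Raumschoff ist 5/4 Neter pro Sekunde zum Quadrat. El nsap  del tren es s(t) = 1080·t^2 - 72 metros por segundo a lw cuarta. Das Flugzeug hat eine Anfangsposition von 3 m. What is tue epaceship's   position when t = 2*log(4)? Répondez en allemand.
Um dies zu lösen, müssen wir 3 Integrale unserer Gleichung für den Ruck j(t) = 5·exp(t/2)/8 finden. Durch Integration von dem Ruck und Verwendung der Anfangsbedingung a(0) = 5/4, erhalten wir a(t) = 5·exp(t/2)/4. Durch Integration von der Beschleunigung und Verwendung der Anfangsbedingung v(0) = 5/2, erhalten wir v(t) = 5·exp(t/2)/2. Die Stammfunktion von der Geschwindigkeit, mit x(0) = 5, ergibt die Position: x(t) = 5·exp(t/2). Aus der Gleichung für die Position x(t) = 5·exp(t/2), setzen wir t = 2*log(4) ein und erhalten x = 20.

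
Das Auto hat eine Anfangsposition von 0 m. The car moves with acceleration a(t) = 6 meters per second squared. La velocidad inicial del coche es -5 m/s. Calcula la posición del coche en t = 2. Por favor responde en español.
Necesitamos integrar nuestra ecuación de la aceleración a(t) = 6 2 veces. La antiderivada de la aceleración, con v(0) = -5, da la velocidad: v(t) = 6·t - 5. La antiderivada de la velocidad, con x(0) = 0, da la posición: x(t) = 3·t^2 - 5·t. Usando x(t) = 3·t^2 - 5·t y sustituyendo t = 2, encontramos x = 2.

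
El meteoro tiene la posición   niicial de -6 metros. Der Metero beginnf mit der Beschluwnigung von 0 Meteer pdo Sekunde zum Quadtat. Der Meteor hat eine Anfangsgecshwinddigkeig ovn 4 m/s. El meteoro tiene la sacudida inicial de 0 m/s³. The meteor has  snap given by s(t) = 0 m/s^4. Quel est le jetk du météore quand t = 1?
Pour résoudre ceci, nous devons prendre 1 intégrale de notre équation du snap s(t) = 0. L'intégrale du snap est le jerk. En utilisant j(0) = 0, nous obtenons j(t) = 0. Nous avons le jerk j(t) = 0. En substituant t = 1: j(1) = 0.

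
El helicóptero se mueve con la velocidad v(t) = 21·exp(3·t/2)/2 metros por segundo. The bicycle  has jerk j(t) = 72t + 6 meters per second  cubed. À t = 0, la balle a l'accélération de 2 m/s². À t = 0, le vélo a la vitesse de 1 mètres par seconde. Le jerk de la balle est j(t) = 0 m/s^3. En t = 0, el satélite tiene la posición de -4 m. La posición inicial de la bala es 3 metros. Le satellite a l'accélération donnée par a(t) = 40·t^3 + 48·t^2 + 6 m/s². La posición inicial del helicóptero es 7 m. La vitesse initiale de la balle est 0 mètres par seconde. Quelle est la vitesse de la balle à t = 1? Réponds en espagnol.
Necesitamos integrar nuestra ecuación de la sacudida j(t) = 0 2 veces. Integrando la sacudida y usando la condición inicial a(0) = 2, obtenemos a(t) = 2. La integral de la aceleración, con v(0) = 0, da la velocidad: v(t) = 2·t. Usando v(t) = 2·t y sustituyendo t = 1, encontramos v = 2.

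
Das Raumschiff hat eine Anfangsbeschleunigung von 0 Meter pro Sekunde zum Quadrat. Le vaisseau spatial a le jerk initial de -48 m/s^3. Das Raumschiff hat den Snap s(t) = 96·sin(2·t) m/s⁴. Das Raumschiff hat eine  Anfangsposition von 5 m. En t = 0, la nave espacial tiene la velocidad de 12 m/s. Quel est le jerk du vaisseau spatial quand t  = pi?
Nous devons intégrer notre équation du snap s(t) = 96·sin(2·t) 1 fois. La primitive du snap est le jerk. En utilisant j(0) = -48, nous obtenons j(t) = -48·cos(2·t). En utilisant j(t) = -48·cos(2·t) et en substituant t = pi, nous trouvons j = -48.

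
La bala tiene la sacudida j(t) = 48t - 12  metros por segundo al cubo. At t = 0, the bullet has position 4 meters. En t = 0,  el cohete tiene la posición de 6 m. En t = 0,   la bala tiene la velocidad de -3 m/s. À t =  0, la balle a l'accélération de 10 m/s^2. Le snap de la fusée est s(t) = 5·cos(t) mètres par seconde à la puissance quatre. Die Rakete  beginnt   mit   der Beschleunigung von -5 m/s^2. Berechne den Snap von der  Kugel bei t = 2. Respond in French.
Nous devons dériver notre équation du jerk j(t) = 48·t - 12 1 fois. En prenant d/dt de j(t), nous trouvons s(t) = 48. Nous avons le snap s(t) = 48. En substituant t = 2: s(2) = 48.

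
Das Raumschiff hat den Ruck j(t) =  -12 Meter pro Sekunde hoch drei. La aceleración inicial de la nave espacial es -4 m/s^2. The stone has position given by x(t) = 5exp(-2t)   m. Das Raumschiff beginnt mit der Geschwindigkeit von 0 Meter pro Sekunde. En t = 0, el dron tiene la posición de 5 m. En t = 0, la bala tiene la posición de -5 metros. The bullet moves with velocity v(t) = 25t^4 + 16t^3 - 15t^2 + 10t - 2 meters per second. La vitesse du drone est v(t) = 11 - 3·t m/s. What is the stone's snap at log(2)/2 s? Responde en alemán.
Wir müssen unsere Gleichung für die Position x(t) = 5·exp(-2·t) 4-mal ableiten. Mit d/dt von x(t) finden wir v(t) = -10·exp(-2·t). Die Ableitung von der Geschwindigkeit ergibt die Beschleunigung: a(t) = 20·exp(-2·t). Mit d/dt von a(t) finden wir j(t) = -40·exp(-2·t). Durch Ableiten von dem Ruck erhalten wir den Snap: s(t) = 80·exp(-2·t). Mit s(t) = 80·exp(-2·t) und Einsetzen von t = log(2)/2, finden wir s = 40.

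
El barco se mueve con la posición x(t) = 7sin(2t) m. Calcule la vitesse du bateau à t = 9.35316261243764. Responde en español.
Para resolver esto, necesitamos tomar 1 derivada de nuestra ecuación de la posición x(t) = 7·sin(2·t). La derivada de la posición da la velocidad: v(t) = 14·cos(2·t). De la ecuación de la velocidad v(t) = 14·cos(2·t), sustituimos t = 9.35316261243764 para obtener v = 13.8566401104011.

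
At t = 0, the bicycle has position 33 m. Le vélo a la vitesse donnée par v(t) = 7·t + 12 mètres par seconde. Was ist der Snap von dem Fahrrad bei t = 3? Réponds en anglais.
Starting from velocity v(t) = 7·t + 12, we take 3 derivatives. Taking d/dt of v(t), we find a(t) = 7. The derivative of acceleration gives jerk: j(t) = 0. The derivative of jerk gives snap: s(t) = 0. We have snap s(t) = 0. Substituting t = 3: s(3) = 0.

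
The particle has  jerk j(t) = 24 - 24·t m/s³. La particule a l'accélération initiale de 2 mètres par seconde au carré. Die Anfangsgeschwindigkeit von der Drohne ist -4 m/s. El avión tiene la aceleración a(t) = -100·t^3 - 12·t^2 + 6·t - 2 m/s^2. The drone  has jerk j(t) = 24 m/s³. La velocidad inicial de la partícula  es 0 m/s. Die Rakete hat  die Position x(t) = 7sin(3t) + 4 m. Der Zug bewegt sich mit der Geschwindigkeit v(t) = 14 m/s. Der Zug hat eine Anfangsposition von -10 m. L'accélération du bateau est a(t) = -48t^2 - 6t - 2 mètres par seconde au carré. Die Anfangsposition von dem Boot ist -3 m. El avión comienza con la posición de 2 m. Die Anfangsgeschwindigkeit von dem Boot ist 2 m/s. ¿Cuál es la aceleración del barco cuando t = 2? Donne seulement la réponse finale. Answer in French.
À t = 2, a = -206.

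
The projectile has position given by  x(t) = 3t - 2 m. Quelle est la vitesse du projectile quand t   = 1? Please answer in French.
Nous devons dériver notre équation de la position x(t) = 3·t - 2 1 fois. En prenant d/dt de x(t), nous trouvons v(t) = 3. En utilisant v(t) = 3 et en substituant t = 1, nous trouvons v = 3.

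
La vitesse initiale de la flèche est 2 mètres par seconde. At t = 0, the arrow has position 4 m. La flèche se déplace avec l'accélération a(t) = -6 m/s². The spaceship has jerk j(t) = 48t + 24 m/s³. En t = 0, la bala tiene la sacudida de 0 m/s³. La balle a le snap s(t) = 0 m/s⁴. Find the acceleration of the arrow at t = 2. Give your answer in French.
De l'équation de l'accélération a(t) = -6, nous substituons t = 2 pour obtenir a = -6.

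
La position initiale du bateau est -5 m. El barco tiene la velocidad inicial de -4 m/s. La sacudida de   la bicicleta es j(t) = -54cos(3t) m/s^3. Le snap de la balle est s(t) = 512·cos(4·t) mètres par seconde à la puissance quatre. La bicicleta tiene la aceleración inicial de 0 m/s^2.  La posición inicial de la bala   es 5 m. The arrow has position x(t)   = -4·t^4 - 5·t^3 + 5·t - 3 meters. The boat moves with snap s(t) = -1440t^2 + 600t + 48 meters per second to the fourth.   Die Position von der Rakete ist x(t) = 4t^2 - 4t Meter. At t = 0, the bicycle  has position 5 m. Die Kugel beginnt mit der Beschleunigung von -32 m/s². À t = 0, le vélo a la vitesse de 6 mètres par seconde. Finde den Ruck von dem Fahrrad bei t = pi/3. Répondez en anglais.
From the given jerk equation j(t) = -54·cos(3·t), we substitute t = pi/3 to get j = 54.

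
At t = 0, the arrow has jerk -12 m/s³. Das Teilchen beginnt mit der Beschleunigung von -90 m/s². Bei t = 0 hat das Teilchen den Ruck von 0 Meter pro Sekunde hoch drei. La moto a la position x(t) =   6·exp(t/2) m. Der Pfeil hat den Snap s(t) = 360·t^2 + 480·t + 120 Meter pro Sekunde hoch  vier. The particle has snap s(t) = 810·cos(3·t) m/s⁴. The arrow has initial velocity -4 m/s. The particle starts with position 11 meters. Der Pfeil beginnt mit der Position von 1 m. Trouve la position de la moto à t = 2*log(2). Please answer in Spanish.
Tenemos la posición x(t) = 6·exp(t/2). Sustituyendo t = 2*log(2): x(2*log(2)) = 12.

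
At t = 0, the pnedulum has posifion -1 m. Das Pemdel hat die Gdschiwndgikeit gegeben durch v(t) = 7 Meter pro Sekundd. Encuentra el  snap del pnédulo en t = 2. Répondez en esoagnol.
Para resolver esto, necesitamos tomar 3 derivadas de nuestra ecuación de la velocidad v(t) = 7. Derivando la velocidad, obtenemos la aceleración: a(t) = 0. La derivada de la aceleración da la sacudida: j(t) = 0. Tomando d/dt de j(t), encontramos s(t) = 0. De la ecuación del snap s(t) = 0, sustituimos t = 2 para obtener s = 0.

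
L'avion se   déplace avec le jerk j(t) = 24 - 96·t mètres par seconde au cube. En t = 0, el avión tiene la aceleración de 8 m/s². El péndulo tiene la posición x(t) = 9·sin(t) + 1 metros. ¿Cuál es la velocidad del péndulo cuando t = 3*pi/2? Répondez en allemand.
Wir müssen unsere Gleichung für die Position x(t) = 9·sin(t) + 1 1-mal ableiten. Durch Ableiten von der Position erhalten wir die Geschwindigkeit: v(t) = 9·cos(t). Wir haben die Geschwindigkeit v(t) = 9·cos(t). Durch Einsetzen von t = 3*pi/2: v(3*pi/2) = 0.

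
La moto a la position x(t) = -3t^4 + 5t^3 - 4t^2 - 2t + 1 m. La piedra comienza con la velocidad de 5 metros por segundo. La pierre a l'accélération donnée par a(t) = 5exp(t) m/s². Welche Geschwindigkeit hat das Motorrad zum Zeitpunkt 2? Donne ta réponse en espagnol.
Partiendo de la posición x(t) = -3·t^4 + 5·t^3 - 4·t^2 - 2·t + 1, tomamos 1 derivada. Tomando d/dt de x(t), encontramos v(t) = -12·t^3 + 15·t^2 - 8·t - 2. Tenemos la velocidad v(t) = -12·t^3 + 15·t^2 - 8·t - 2. Sustituyendo t = 2: v(2) = -54.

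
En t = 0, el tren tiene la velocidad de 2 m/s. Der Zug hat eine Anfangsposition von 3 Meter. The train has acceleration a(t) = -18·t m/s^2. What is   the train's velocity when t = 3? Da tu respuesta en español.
Para resolver esto, necesitamos tomar 1 integral de nuestra ecuación de la aceleración a(t) = -18·t. Integrando la aceleración y usando la condición inicial v(0) = 2, obtenemos v(t) = 2 - 9·t^2. De la ecuación de la velocidad v(t) = 2 - 9·t^2, sustituimos t = 3 para obtener v = -79.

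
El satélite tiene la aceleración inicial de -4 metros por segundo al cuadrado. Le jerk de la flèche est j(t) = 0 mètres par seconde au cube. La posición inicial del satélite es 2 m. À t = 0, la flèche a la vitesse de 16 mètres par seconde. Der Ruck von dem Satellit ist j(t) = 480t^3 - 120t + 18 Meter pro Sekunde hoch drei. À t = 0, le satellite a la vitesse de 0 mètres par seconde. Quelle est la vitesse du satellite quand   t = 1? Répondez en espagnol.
Partiendo de la sacudida j(t) = 480·t^3 - 120·t + 18, tomamos 2 antiderivadas. Tomando ∫j(t)dt y aplicando a(0) = -4, encontramos a(t) = 120·t^4 - 60·t^2 + 18·t - 4. Tomando ∫a(t)dt y aplicando v(0) = 0, encontramos v(t) = t·(24·t^4 - 20·t^2 + 9·t - 4). De la ecuación de la velocidad v(t) = t·(24·t^4 - 20·t^2 + 9·t - 4), sustituimos t = 1 para obtener v = 9.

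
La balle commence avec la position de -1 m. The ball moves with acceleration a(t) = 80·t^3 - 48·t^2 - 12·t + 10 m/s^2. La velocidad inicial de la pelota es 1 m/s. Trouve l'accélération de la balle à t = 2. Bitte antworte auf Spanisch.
Tenemos la aceleración a(t) = 80·t^3 - 48·t^2 - 12·t + 10. Sustituyendo t = 2: a(2) = 434.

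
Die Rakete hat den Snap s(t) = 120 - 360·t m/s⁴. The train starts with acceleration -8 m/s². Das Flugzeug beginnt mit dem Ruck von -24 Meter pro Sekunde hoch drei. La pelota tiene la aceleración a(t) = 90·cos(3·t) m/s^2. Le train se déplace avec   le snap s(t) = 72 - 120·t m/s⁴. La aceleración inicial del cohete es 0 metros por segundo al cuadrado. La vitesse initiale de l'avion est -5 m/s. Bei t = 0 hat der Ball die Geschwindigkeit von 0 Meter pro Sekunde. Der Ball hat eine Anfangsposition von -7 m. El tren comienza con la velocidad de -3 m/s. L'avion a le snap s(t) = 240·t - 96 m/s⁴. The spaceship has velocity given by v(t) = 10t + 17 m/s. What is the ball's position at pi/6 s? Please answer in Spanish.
Partiendo de la aceleración a(t) = 90·cos(3·t), tomamos 2 integrales. La integral de la aceleración, con v(0) = 0, da la velocidad: v(t) = 30·sin(3·t). La integral de la velocidad, con x(0) = -7, da la posición: x(t) = 3 - 10·cos(3·t). Tenemos la posición x(t) = 3 - 10·cos(3·t). Sustituyendo t = pi/6: x(pi/6) = 3.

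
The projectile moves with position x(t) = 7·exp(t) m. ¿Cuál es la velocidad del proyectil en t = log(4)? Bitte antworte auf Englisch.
Starting from position x(t) = 7·exp(t), we take 1 derivative. Differentiating position, we get velocity: v(t) = 7·exp(t). We have velocity v(t) = 7·exp(t). Substituting t = log(4): v(log(4)) = 28.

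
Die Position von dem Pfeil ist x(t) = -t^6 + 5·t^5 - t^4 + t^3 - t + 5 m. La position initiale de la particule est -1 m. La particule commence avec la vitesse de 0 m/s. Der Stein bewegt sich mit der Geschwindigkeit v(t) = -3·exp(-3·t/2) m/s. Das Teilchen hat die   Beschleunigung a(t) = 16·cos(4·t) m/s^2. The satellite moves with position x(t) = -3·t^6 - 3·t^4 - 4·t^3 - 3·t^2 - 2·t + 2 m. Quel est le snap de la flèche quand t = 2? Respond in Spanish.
Para resolver esto, necesitamos tomar 4 derivadas de nuestra ecuación de la posición x(t) = -t^6 + 5·t^5 - t^4 + t^3 - t + 5. La derivada de la posición da la velocidad: v(t) = -6·t^5 + 25·t^4 - 4·t^3 + 3·t^2 - 1. Tomando d/dt de v(t), encontramos a(t) = -30·t^4 + 100·t^3 - 12·t^2 + 6·t. Derivando la aceleración, obtenemos la sacudida: j(t) = -120·t^3 + 300·t^2 - 24·t + 6. Derivando la sacudida, obtenemos el snap: s(t) = -360·t^2 + 600·t - 24. Usando s(t) = -360·t^2 + 600·t - 24 y sustituyendo t = 2, encontramos s = -264.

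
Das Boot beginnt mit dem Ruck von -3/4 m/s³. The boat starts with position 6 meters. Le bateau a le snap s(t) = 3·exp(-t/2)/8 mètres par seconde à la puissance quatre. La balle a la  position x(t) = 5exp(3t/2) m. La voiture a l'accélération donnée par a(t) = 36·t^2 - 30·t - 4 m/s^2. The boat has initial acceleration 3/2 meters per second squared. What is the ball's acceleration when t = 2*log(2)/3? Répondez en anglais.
Starting from position x(t) = 5·exp(3·t/2), we take 2 derivatives. Differentiating position, we get velocity: v(t) = 15·exp(3·t/2)/2. Differentiating velocity, we get acceleration: a(t) = 45·exp(3·t/2)/4. From the given acceleration equation a(t) = 45·exp(3·t/2)/4, we substitute t = 2*log(2)/3 to get a = 45/2.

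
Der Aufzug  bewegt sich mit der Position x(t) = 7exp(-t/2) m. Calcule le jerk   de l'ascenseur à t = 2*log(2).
Nous devons dériver notre équation de la position x(t) = 7·exp(-t/2) 3 fois. En dérivant la position, nous obtenons la vitesse: v(t) = -7·exp(-t/2)/2. La dérivée de la vitesse donne l'accélération: a(t) = 7·exp(-t/2)/4. La dérivée de l'accélération donne le jerk: j(t) = -7·exp(-t/2)/8. En utilisant j(t) = -7·exp(-t/2)/8 et en substituant t = 2*log(2), nous trouvons j = -7/16.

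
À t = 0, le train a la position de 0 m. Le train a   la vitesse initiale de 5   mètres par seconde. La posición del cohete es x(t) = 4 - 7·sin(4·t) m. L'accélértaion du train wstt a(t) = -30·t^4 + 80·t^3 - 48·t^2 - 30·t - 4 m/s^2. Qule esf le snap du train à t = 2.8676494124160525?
En partant de l'accélération a(t) = -30·t^4 + 80·t^3 - 48·t^2 - 30·t - 4, nous prenons 2 dérivées. En prenant d/dt de a(t), nous trouvons j(t) = -120·t^3 + 240·t^2 - 96·t - 30. En dérivant le jerk, nous obtenons le snap: s(t) = -360·t^2 + 480·t - 96. Nous avons le snap s(t) = -360·t^2 + 480·t - 96. En substituant t = 2.8676494124160525: s(2.8676494124160525) = -1679.95701695114.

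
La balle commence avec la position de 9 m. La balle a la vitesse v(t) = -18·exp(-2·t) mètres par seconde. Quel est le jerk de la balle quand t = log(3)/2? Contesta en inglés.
To solve this, we need to take 2 derivatives of our velocity equation v(t) = -18·exp(-2·t). Differentiating velocity, we get acceleration: a(t) = 36·exp(-2·t). Taking d/dt of a(t), we find j(t) = -72·exp(-2·t). Using j(t) = -72·exp(-2·t) and substituting t = log(3)/2, we find j = -24.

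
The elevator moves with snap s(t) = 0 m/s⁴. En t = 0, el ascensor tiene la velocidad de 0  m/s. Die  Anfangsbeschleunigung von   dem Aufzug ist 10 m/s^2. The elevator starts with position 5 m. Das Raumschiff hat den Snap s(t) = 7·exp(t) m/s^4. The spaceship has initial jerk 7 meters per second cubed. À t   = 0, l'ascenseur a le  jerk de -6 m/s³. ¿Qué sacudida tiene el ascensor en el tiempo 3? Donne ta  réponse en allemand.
Wir müssen die Stammfunktion unserer Gleichung für den Snap s(t) = 0 1-mal finden. Mit ∫s(t)dt und Anwendung von j(0) = -6, finden wir j(t) = -6. Wir haben den Ruck j(t) = -6. Durch Einsetzen von t = 3: j(3) = -6.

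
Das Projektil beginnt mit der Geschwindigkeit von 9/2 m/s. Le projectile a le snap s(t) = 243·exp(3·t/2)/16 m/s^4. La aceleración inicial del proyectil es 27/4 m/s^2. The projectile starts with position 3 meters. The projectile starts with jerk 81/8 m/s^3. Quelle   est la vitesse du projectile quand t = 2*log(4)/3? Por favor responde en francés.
Pour résoudre ceci, nous devons prendre 3 intégrales de notre équation du snap s(t) = 243·exp(3·t/2)/16. L'intégrale du snap est le jerk. En utilisant j(0) = 81/8, nous obtenons j(t) = 81·exp(3·t/2)/8. La primitive du jerk est l'accélération. En utilisant a(0) = 27/4, nous obtenons a(t) = 27·exp(3·t/2)/4. En prenant ∫a(t)dt et en appliquant v(0) = 9/2, nous trouvons v(t) = 9·exp(3·t/2)/2. De l'équation de la vitesse v(t) = 9·exp(3·t/2)/2, nous substituons t = 2*log(4)/3 pour obtenir v = 18.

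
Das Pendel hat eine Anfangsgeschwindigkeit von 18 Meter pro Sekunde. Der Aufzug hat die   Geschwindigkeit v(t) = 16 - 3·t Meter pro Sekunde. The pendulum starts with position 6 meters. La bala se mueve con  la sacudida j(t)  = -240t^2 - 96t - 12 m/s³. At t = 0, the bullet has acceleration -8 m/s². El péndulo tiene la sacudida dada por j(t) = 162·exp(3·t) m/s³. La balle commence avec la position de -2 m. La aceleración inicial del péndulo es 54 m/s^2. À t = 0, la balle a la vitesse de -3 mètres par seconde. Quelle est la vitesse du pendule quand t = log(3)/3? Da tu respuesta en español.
Para resolver esto, necesitamos tomar 2 integrales de nuestra ecuación de la sacudida j(t) = 162·exp(3·t). Integrando la sacudida y usando la condición inicial a(0) = 54, obtenemos a(t) = 54·exp(3·t). La integral de la aceleración, con v(0) = 18, da la velocidad: v(t) = 18·exp(3·t). De la ecuación de la velocidad v(t) = 18·exp(3·t), sustituimos t = log(3)/3 para obtener v = 54.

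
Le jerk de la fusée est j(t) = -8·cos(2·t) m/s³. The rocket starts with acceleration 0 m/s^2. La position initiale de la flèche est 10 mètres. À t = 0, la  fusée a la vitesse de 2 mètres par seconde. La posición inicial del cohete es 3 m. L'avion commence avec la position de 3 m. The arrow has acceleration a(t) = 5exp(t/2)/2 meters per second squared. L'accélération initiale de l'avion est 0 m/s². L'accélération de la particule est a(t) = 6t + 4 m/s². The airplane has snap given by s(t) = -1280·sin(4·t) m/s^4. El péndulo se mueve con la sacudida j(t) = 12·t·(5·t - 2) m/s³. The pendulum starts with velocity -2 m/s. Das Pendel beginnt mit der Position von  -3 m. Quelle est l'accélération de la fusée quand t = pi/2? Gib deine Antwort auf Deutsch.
Um dies zu lösen, müssen wir 1 Integral unserer Gleichung für den Ruck j(t) = -8·cos(2·t) finden. Durch Integration von dem Ruck und Verwendung der Anfangsbedingung a(0) = 0, erhalten wir a(t) = -4·sin(2·t). Aus der Gleichung für die Beschleunigung a(t) = -4·sin(2·t), setzen wir t = pi/2 ein und erhalten a = 0.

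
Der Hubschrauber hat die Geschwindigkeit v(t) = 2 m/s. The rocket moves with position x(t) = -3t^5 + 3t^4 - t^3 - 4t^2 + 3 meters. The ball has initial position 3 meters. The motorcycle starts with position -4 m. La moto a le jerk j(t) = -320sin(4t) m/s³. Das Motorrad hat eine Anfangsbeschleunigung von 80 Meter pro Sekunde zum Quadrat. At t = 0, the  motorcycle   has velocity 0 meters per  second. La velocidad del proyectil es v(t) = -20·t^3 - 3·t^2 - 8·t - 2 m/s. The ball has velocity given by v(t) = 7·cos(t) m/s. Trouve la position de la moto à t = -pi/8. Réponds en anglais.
We must find the integral of our jerk equation j(t) = -320·sin(4·t) 3 times. The integral of jerk is acceleration. Using a(0) = 80, we get a(t) = 80·cos(4·t). Taking ∫a(t)dt and applying v(0) = 0, we find v(t) = 20·sin(4·t). Integrating velocity and using the initial condition x(0) = -4, we get x(t) = 1 - 5·cos(4·t). From the given position equation x(t) = 1 - 5·cos(4·t), we substitute t = -pi/8 to get x = 1.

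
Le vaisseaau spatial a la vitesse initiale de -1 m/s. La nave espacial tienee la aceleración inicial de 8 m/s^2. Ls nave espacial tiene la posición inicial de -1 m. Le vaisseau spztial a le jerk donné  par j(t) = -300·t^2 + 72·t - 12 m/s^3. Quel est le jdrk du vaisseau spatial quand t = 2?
De l'équation du jerk j(t) = -300·t^2 + 72·t - 12, nous substituons t = 2 pour obtenir j = -1068.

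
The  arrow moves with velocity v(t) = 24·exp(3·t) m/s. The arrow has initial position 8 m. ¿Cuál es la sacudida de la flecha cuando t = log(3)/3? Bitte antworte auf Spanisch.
Partiendo de la velocidad v(t) = 24·exp(3·t), tomamos 2 derivadas. La derivada de la velocidad da la aceleración: a(t) = 72·exp(3·t). Tomando d/dt de a(t), encontramos j(t) = 216·exp(3·t). De la ecuación de la sacudida j(t) = 216·exp(3·t), sustituimos t = log(3)/3 para obtener j = 648.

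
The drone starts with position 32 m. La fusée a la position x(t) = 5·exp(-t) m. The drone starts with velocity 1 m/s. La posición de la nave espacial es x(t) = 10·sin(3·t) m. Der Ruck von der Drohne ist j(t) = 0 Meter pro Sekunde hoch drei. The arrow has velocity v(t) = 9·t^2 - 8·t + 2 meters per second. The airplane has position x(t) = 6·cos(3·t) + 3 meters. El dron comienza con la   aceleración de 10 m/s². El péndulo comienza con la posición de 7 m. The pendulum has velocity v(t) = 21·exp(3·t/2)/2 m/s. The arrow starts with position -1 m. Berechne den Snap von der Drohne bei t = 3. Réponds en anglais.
We must differentiate our jerk equation j(t) = 0 1 time. Differentiating jerk, we get snap: s(t) = 0. Using s(t) = 0 and substituting t = 3, we find s = 0.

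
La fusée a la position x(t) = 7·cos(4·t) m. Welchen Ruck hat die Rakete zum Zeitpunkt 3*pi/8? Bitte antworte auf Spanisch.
Para resolver esto, necesitamos tomar 3 derivadas de nuestra ecuación de la posición x(t) = 7·cos(4·t). Tomando d/dt de x(t), encontramos v(t) = -28·sin(4·t). La derivada de la velocidad da la aceleración: a(t) = -112·cos(4·t). Derivando la aceleración, obtenemos la sacudida: j(t) = 448·sin(4·t). Tenemos la sacudida j(t) = 448·sin(4·t). Sustituyendo t = 3*pi/8: j(3*pi/8) = -448.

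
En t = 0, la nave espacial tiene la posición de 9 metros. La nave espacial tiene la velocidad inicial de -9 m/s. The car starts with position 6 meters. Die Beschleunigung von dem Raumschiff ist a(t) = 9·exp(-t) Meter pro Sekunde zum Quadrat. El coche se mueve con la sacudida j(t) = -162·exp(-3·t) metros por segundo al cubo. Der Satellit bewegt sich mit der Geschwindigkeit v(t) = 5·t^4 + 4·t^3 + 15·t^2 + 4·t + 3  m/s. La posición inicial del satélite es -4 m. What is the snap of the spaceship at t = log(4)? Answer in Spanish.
Debemos derivar nuestra ecuación de la aceleración a(t) = 9·exp(-t) 2 veces. Derivando la aceleración, obtenemos la sacudida: j(t) = -9·exp(-t). Tomando d/dt de j(t), encontramos s(t) = 9·exp(-t). Usando s(t) = 9·exp(-t) y sustituyendo t = log(4), encontramos s = 9/4.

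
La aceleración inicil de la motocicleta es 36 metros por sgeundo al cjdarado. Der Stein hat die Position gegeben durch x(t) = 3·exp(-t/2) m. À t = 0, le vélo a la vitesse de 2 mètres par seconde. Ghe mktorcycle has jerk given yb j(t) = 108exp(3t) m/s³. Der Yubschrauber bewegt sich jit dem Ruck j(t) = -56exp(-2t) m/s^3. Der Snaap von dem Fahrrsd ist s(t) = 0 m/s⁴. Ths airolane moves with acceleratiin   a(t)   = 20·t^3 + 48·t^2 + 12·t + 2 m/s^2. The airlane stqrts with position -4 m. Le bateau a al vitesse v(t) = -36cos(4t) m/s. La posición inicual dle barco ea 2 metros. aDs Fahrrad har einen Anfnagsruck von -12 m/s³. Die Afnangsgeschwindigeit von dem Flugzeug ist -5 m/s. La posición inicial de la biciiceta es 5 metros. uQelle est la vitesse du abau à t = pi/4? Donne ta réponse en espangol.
Usando v(t) = -36·cos(4·t) y sustituyendo t = pi/4, encontramos v = 36.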